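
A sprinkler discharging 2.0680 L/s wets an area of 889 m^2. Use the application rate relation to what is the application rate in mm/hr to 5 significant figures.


Approach: apply the application rate relation, rate = (Q/A)*3600.
rate = (2.0680 / 889) * 3600 = 8.3744 mm/hr
Therefore the application rate = 8.3744 mm/hr.


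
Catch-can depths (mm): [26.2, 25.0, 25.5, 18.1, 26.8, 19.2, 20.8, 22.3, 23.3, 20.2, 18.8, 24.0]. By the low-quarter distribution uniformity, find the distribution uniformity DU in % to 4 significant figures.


Approach: apply the low-quarter distribution uniformity, DU = (mean of lowest quarter of readings / overall mean)*100.
sorted lowest 3 of 12: [18.1, 18.8, 19.2] -> mean = 18.7000 mm
overall mean = 22.5167 mm
DU = (18.7000/22.5167)*100 = 83.05 %
Therefore the distribution uniformity DU = 83.05 %.


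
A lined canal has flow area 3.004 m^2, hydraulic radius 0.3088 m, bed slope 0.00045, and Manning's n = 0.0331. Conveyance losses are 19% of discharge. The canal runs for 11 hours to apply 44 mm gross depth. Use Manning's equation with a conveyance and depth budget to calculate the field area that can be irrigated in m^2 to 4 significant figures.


Approach: apply Manning's equation with a conveyance and depth budget, Q = (1/n)*A*R^(2/3)*S^(1/2); Q_field = Q*(1-loss); Area = Q_field*t/(d/1000).
Step 1 — canal discharge (Manning's equation):
  Q = (1/0.0331) * 3.004 * 0.3088^(2/3) * 0.00045^(1/2) = 0.879555 m^3/s
Step 2 — delivered flow: Q_field = 0.879555*(1 - 19/100) = 0.712440 m^3/s
Step 3 — volume delivered: V = 0.712440 * 11*3600 = 28212.6 m^3
Step 4 — area served: A = V / (depth/1000) = 28212.6 / 0.044 = 641200 m^2
Therefore the field area that can be irrigated = 641200 m^2.


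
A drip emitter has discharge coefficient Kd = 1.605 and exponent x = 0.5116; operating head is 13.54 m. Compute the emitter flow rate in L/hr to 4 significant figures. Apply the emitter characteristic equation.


Approach: apply the emitter characteristic equation, q = Kd * h^x.
q = 1.605 * 13.54^0.5116 = 6.087 L/hr
Therefore the emitter flow rate = 6.087 L/hr.


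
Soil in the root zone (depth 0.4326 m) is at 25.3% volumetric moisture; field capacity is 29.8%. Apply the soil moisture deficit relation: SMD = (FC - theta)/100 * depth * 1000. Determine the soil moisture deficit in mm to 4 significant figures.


SMD = (29.8 - 25.3)/100 * 0.4326 * 1000 = 19.47 mm
Therefore the soil moisture deficit = 19.47 mm.


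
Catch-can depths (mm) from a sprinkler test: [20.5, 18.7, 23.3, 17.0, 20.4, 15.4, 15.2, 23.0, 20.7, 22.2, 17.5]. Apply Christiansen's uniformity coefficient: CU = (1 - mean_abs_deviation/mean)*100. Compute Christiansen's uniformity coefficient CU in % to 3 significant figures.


mean = 19.445 mm
mean |d_i - mean| = 2.4413 mm
CU = (1 - 2.4413/19.445)*100 = 87.4 %
Therefore Christiansen's uniformity coefficient CU = 87.4 %.


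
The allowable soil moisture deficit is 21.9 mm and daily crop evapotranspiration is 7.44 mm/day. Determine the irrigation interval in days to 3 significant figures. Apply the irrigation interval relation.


Approach: apply the irrigation interval relation, interval = SMD / ETc.
interval = 21.9 / 7.44 = 2.94 days
Therefore the irrigation interval = 2.94 days.


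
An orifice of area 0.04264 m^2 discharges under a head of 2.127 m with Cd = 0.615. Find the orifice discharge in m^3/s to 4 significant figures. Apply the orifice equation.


Approach: apply the orifice equation, Q = Cd*A*sqrt(2*g*h).
Q = 0.615 * 0.04264 * sqrt(2*9.81*2.127) = 0.1694 m^3/s
Therefore the orifice discharge = 0.1694 m^3/s.


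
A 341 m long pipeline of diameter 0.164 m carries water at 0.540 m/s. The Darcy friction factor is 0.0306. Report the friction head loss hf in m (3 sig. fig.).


Approach: apply the Darcy-Weisbach equation, hf = f*(L/D)*(v^2/(2g)).
hf = 0.0306 * (341/0.164) * (0.540^2 / (2*9.81))
hf = 0.946 m
Therefore the friction head loss hf = 0.946 m.


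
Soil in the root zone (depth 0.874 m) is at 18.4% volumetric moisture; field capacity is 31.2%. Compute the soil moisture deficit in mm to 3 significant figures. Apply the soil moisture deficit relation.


Approach: apply the soil moisture deficit relation, SMD = (FC - theta)/100 * depth * 1000.
SMD = (31.2 - 18.4)/100 * 0.874 * 1000 = 112 mm
Therefore the soil moisture deficit = 112 mm.


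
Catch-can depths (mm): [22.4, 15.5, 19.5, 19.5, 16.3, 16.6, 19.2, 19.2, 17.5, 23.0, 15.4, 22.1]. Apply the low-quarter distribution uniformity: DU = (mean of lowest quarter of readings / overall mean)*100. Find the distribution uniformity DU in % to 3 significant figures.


sorted lowest 3 of 12: [15.4, 15.5, 16.3] -> mean = 15.733 mm
overall mean = 18.850 mm
DU = (15.733/18.850)*100 = 83.5 %
Therefore the distribution uniformity DU = 83.5 %.


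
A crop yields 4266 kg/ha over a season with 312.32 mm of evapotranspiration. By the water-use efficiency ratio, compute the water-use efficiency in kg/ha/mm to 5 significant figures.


Approach: apply the water-use efficiency ratio, WUE = yield/ET.
WUE = 4266 / 312.32 = 13.659 kg/ha/mm
Therefore the water-use efficiency = 13.659 kg/ha/mm.


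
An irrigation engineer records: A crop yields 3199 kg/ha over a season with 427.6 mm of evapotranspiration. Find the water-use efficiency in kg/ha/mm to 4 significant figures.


Approach: apply the water-use efficiency ratio, WUE = yield/ET.
WUE = 3199 / 427.6 = 7.481 kg/ha/mm
Therefore the water-use efficiency = 7.481 kg/ha/mm.


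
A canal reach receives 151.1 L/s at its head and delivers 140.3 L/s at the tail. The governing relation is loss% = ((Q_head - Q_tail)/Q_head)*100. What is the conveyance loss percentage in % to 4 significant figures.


loss = ((151.1 - 140.3)/151.1)*100 = 7.148 %
Therefore the conveyance loss percentage = 7.148 %.


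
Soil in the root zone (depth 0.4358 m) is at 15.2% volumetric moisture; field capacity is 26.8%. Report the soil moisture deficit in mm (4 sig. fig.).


Approach: apply the soil moisture deficit relation, SMD = (FC - theta)/100 * depth * 1000.
SMD = (26.8 - 15.2)/100 * 0.4358 * 1000 = 50.55 mm
Therefore the soil moisture deficit = 50.55 mm.


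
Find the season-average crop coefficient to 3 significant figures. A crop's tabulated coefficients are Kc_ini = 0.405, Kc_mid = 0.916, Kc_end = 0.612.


Approach: apply a simple seasonal average, Kc_avg = (Kc_ini + Kc_mid + Kc_end)/3.
Kc_avg = (0.405 + 0.916 + 0.612)/3 = 0.644
Therefore the season-average crop coefficient = 0.644.


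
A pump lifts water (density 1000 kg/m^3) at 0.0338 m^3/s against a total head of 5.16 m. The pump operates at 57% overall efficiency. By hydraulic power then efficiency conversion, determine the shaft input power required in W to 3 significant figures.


Approach: apply hydraulic power then efficiency conversion, P = rho*g*Q*H; P_in = P/eta.
Step 1 — hydraulic power (P = rho*g*Q*H):
  P = 1000 * 9.81 * 0.0338 * 5.16 = 1710.9 W
Step 2 — input power: P_in = P/eta = 1710.9 / 0.57 = 3000 W
Therefore the shaft input power required = 3000 W.


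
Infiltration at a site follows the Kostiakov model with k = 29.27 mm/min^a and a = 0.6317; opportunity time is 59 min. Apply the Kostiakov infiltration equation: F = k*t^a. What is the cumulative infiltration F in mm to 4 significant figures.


F = 29.27 * 59^0.6317 = 384.7 mm
Therefore the cumulative infiltration F = 384.7 mm.


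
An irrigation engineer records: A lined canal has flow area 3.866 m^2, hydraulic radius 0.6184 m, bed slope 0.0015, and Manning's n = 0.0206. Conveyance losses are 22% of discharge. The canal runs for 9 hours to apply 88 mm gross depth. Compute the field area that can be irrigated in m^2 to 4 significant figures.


Approach: apply Manning's equation with a conveyance and depth budget, Q = (1/n)*A*R^(2/3)*S^(1/2); Q_field = Q*(1-loss); Area = Q_field*t/(d/1000).
Step 1 — canal discharge (Manning's equation):
  Q = (1/0.0206) * 3.866 * 0.6184^(2/3) * 0.0015^(1/2) = 5.27578 m^3/s
Step 2 — delivered flow: Q_field = 5.27578*(1 - 22/100) = 4.11511 m^3/s
Step 3 — volume delivered: V = 4.11511 * 9*3600 = 133329 m^3
Step 4 — area served: A = V / (depth/1000) = 133329 / 0.088 = 1515000 m^2
Therefore the field area that can be irrigated = 1515000 m^2.


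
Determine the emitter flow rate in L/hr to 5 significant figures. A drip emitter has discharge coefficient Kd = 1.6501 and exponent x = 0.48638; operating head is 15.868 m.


Approach: apply the emitter characteristic equation, q = Kd * h^x.
q = 1.6501 * 15.868^0.48638 = 6.3302 L/hr
Therefore the emitter flow rate = 6.3302 L/hr.


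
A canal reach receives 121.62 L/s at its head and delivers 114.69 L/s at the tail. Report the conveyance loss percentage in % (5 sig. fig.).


Approach: apply the conveyance loss ratio, loss% = ((Q_head - Q_tail)/Q_head)*100.
loss = ((121.62 - 114.69)/121.62)*100 = 5.6981 %
Therefore the conveyance loss percentage = 5.6981 %.


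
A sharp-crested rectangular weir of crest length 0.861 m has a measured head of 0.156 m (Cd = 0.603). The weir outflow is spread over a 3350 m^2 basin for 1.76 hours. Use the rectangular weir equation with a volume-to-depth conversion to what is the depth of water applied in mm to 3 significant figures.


Approach: apply the rectangular weir equation with a volume-to-depth conversion, Q = (2/3)*Cd*L*sqrt(2g)*H^1.5; d = Q*t/A * 1000.
Step 1 — weir discharge:
  Q = (2/3)*0.603*0.861*sqrt(2*9.81)*0.156^1.5 = 0.094464 m^3/s
Step 2 — volume: V = 0.094464 * 1.76*3600 = 598.52 m^3
Step 3 — depth: d = V/A * 1000 = 598.52/3350 * 1000 = 179 mm
Therefore the depth of water applied = 179 mm.


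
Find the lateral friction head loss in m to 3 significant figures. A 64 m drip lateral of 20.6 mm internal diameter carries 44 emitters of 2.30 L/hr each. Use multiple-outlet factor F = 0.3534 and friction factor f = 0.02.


Approach: apply Darcy-Weisbach with the multiple-outlet F-factor, Q = n*q/(3600*1000) m^3/s; v = Q/A; hf = F*f*(L/D)*(v^2/(2g)).
Q = 44*2.30/(3600*1000) = 2.8111e-05 m^3/s
A = pi*(20.6e-3/2)^2 = 3.3329e-04 m^2, so v = Q/A = 0.084344 m/s
hf = 0.3534*0.02*(64/0.0206)*(0.084344^2/(2*9.81)) = 0.00796 m
Therefore the lateral friction head loss = 0.00796 m.


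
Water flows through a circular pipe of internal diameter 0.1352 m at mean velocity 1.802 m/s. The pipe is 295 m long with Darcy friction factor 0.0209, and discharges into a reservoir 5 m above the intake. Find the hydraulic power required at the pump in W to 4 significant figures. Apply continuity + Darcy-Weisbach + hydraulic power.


Approach: apply continuity + Darcy-Weisbach + hydraulic power, Q = A*v; hf = f*(L/D)*(v^2/(2g)); H = static + hf; P = rho*g*Q*H.
Step 1 — flow rate (continuity, Q = A*v):
  A = pi*(0.1352/2)^2 = 0.0143563 m^2
  Q = 0.0143563 * 1.802 = 0.0258701 m^3/s
Step 2 — friction head loss (Darcy-Weisbach):
  hf = 0.0209 * (295/0.1352) * (1.802^2 / (2*9.81))
  hf = 7.54748 m
Step 3 — total head: H = 5 + 7.54748 = 12.5475 m
Step 4 — hydraulic power (P = rho*g*Q*H):
  P = 1000 * 9.81 * 0.0258701 * 12.5475 = 3184 W
Therefore the hydraulic power required at the pump = 3184 W.


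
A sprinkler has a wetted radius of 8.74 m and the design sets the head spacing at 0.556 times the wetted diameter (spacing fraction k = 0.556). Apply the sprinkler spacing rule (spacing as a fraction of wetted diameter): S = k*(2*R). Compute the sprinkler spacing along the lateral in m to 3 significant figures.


S = 0.556 * (2 * 8.74) = 9.72 m
Therefore the sprinkler spacing along the lateral = 9.72 m.


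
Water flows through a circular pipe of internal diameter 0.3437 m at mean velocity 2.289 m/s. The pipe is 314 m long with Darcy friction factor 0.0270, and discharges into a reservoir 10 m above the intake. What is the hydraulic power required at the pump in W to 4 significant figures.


Approach: apply continuity + Darcy-Weisbach + hydraulic power, Q = A*v; hf = f*(L/D)*(v^2/(2g)); H = static + hf; P = rho*g*Q*H.
Step 1 — flow rate (continuity, Q = A*v):
  A = pi*(0.3437/2)^2 = 0.0927788 m^2
  Q = 0.0927788 * 2.289 = 0.212371 m^3/s
Step 2 — friction head loss (Darcy-Weisbach):
  hf = 0.0270 * (314/0.3437) * (2.289^2 / (2*9.81))
  hf = 6.58729 m
Step 3 — total head: H = 10 + 6.58729 = 16.5873 m
Step 4 — hydraulic power (P = rho*g*Q*H):
  P = 1000 * 9.81 * 0.212371 * 16.5873 = 34560 W
Therefore the hydraulic power required at the pump = 34560 W.


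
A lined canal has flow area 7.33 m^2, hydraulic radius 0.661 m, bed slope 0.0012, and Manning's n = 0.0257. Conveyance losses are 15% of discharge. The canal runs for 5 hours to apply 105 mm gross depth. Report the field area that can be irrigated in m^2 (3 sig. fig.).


Approach: apply Manning's equation with a conveyance and depth budget, Q = (1/n)*A*R^(2/3)*S^(1/2); Q_field = Q*(1-loss); Area = Q_field*t/(d/1000).
Step 1 — canal discharge (Manning's equation):
  Q = (1/0.0257) * 7.33 * 0.661^(2/3) * 0.0012^(1/2) = 7.4971 m^3/s
Step 2 — delivered flow: Q_field = 7.4971*(1 - 15/100) = 6.3726 m^3/s
Step 3 — volume delivered: V = 6.3726 * 5*3600 = 114710 m^3
Step 4 — area served: A = V / (depth/1000) = 114710 / 0.105 = 1090000 m^2
Therefore the field area that can be irrigated = 1090000 m^2.


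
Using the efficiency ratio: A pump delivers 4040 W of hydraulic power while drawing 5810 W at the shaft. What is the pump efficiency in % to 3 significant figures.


Approach: apply the efficiency ratio, eta = (P_out/P_in)*100.
eta = (4040 / 5810) * 100 = 69.5 %
Therefore the pump efficiency = 69.5 %.


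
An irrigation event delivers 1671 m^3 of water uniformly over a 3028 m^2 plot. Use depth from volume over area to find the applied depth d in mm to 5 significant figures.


Approach: apply depth from volume over area, d = (V/A)*1000.
d = (1671 / 3028) * 1000 = 551.85 mm
Therefore the applied depth d = 551.85 mm.


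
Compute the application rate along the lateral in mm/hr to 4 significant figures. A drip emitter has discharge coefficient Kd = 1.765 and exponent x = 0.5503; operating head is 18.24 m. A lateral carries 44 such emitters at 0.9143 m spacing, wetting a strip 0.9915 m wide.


Approach: apply the emitter equation with a lateral mass balance, q = Kd*h^x; Q = n*q; rate = Q/(n*spacing*width).
Step 1 — single emitter flow (q = Kd*h^x):
  q = 1.765 * 18.24^0.5503 = 8.72342 L/hr
Step 2 — total lateral flow: Q = 44 * 8.72342 = 383.830 L/hr
Step 3 — wetted area: A = 44 * 0.9143 * 0.9915 = 39.8873 m^2
Step 4 — application rate: Q/A = 383.830/39.8873 = 9.623 mm/hr
Therefore the application rate along the lateral = 9.623 mm/hr.


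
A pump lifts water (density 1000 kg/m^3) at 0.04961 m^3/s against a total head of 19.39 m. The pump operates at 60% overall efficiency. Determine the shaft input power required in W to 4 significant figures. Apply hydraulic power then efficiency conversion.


Approach: apply hydraulic power then efficiency conversion, P = rho*g*Q*H; P_in = P/eta.
Step 1 — hydraulic power (P = rho*g*Q*H):
  P = 1000 * 9.81 * 0.04961 * 19.39 = 9436.61 W
Step 2 — input power: P_in = P/eta = 9436.61 / 0.6 = 15730 W
Therefore the shaft input power required = 15730 W.


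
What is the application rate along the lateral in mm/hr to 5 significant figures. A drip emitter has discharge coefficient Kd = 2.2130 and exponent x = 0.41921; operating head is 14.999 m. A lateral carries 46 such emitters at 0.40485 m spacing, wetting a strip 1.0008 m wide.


Approach: apply the emitter equation with a lateral mass balance, q = Kd*h^x; Q = n*q; rate = Q/(n*spacing*width).
Step 1 — single emitter flow (q = Kd*h^x):
  q = 2.2130 * 14.999^0.41921 = 6.886499 L/hr
Step 2 — total lateral flow: Q = 46 * 6.886499 = 316.7790 L/hr
Step 3 — wetted area: A = 46 * 0.40485 * 1.0008 = 18.63800 m^2
Step 4 — application rate: Q/A = 316.7790/18.63800 = 16.996 mm/hr
Therefore the application rate along the lateral = 16.996 mm/hr.


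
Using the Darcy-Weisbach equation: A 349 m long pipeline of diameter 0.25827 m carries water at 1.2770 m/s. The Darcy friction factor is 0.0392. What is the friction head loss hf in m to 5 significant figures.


Approach: apply the Darcy-Weisbach equation, hf = f*(L/D)*(v^2/(2g)).
hf = 0.0392 * (349/0.25827) * (1.2770^2 / (2*9.81))
hf = 4.4027 m
Therefore the friction head loss hf = 4.4027 m.


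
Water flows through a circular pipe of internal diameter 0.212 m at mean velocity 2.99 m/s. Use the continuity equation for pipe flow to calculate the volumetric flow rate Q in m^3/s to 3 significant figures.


Approach: apply the continuity equation for pipe flow, Q = A * v with A = pi*(D/2)^2.
A = pi*(0.212/2)^2 = 0.035299 m^2
Q = 0.035299 * 2.99 = 0.106 m^3/s
Therefore the volumetric flow rate Q = 0.106 m^3/s.


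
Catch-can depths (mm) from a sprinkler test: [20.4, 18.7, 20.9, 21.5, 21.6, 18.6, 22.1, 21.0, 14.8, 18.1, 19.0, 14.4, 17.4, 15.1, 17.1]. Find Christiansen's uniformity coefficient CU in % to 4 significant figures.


Approach: apply Christiansen's uniformity coefficient, CU = (1 - mean_abs_deviation/mean)*100.
mean = 18.7133 mm
mean |d_i - mean| = 2.06756 mm
CU = (1 - 2.06756/18.7133)*100 = 88.95 %
Therefore Christiansen's uniformity coefficient CU = 88.95 %.


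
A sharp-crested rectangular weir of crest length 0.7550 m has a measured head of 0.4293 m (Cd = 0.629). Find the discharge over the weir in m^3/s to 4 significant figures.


Approach: apply the rectangular weir equation, Q = (2/3)*Cd*L*sqrt(2g)*H^1.5.
Q = (2/3)*0.629*0.7550*sqrt(2*9.81)*0.4293^1.5 = 0.3945 m^3/s
Therefore the discharge over the weir = 0.3945 m^3/s.


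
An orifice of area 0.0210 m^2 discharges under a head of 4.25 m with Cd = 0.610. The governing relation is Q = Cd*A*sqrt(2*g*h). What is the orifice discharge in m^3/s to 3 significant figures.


Q = 0.610 * 0.0210 * sqrt(2*9.81*4.25) = 0.117 m^3/s
Therefore the orifice discharge = 0.117 m^3/s.


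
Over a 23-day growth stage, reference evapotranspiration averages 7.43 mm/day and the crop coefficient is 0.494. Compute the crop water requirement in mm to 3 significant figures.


Approach: apply the crop water requirement relation, CWR = ET0 * Kc * days.
CWR = 7.43 * 0.494 * 23 = 84.4 mm
Therefore the crop water requirement = 84.4 mm.


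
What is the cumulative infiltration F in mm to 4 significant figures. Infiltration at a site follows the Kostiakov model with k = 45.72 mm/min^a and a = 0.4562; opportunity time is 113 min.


Approach: apply the Kostiakov infiltration equation, F = k*t^a.
F = 45.72 * 113^0.4562 = 395.1 mm
Therefore the cumulative infiltration F = 395.1 mm.


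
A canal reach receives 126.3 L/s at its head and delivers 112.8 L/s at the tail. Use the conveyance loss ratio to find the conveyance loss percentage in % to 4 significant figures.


Approach: apply the conveyance loss ratio, loss% = ((Q_head - Q_tail)/Q_head)*100.
loss = ((126.3 - 112.8)/126.3)*100 = 10.69 %
Therefore the conveyance loss percentage = 10.69 %.


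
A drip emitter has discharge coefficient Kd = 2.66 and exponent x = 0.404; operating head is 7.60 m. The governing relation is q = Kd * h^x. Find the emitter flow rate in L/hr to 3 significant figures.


q = 2.66 * 7.60^0.404 = 6.04 L/hr
Therefore the emitter flow rate = 6.04 L/hr.


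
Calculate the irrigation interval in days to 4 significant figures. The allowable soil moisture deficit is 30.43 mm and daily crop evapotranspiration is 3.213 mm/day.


Approach: apply the irrigation interval relation, interval = SMD / ETc.
interval = 30.43 / 3.213 = 9.471 days
Therefore the irrigation interval = 9.471 days.


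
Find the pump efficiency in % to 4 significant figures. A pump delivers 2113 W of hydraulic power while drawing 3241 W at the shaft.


Approach: apply the efficiency ratio, eta = (P_out/P_in)*100.
eta = (2113 / 3241) * 100 = 65.20 %
Therefore the pump efficiency = 65.20 %.


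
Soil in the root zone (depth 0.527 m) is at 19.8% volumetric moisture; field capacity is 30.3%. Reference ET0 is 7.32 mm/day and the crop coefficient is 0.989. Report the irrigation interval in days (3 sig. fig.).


Approach: apply soil-water budget scheduling, SMD = (FC-theta)/100*depth*1000; ETc = ET0*Kc; interval = SMD/ETc.
Step 1 — soil moisture deficit:
  SMD = (30.3 - 19.8)/100 * 0.527 * 1000 = 55.335 mm
Step 2 — daily crop ET (ETc = ET0*Kc):
  ETc = 7.32 * 0.989 = 7.2395 mm/day
Step 3 — irrigation interval (SMD/ETc):
  interval = 55.335 / 7.2395 = 7.64 days
Therefore the irrigation interval = 7.64 days.


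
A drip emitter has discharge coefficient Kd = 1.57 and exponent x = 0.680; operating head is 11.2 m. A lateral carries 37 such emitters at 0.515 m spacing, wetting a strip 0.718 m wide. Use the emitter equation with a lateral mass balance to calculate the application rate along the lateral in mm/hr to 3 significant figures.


Approach: apply the emitter equation with a lateral mass balance, q = Kd*h^x; Q = n*q; rate = Q/(n*spacing*width).
Step 1 — single emitter flow (q = Kd*h^x):
  q = 1.57 * 11.2^0.680 = 8.1165 L/hr
Step 2 — total lateral flow: Q = 37 * 8.1165 = 300.31 L/hr
Step 3 — wetted area: A = 37 * 0.515 * 0.718 = 13.681 m^2
Step 4 — application rate: Q/A = 300.31/13.681 = 22.0 mm/hr
Therefore the application rate along the lateral = 22.0 mm/hr.


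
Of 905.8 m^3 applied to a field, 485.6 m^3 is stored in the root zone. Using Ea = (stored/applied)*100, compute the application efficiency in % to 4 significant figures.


Ea = (485.6/905.8)*100 = 53.61 %
Therefore the application efficiency = 53.61 %.


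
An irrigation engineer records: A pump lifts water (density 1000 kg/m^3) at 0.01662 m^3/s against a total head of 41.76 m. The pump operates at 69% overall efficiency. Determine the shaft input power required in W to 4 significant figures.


Approach: apply hydraulic power then efficiency conversion, P = rho*g*Q*H; P_in = P/eta.
Step 1 — hydraulic power (P = rho*g*Q*H):
  P = 1000 * 9.81 * 0.01662 * 41.76 = 6808.64 W
Step 2 — input power: P_in = P/eta = 6808.64 / 0.69 = 9868 W
Therefore the shaft input power required = 9868 W.


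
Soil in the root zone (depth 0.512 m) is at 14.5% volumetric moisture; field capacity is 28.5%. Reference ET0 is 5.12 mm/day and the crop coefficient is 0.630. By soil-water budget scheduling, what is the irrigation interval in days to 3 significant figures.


Approach: apply soil-water budget scheduling, SMD = (FC-theta)/100*depth*1000; ETc = ET0*Kc; interval = SMD/ETc.
Step 1 — soil moisture deficit:
  SMD = (28.5 - 14.5)/100 * 0.512 * 1000 = 71.680 mm
Step 2 — daily crop ET (ETc = ET0*Kc):
  ETc = 5.12 * 0.630 = 3.2256 mm/day
Step 3 — irrigation interval (SMD/ETc):
  interval = 71.680 / 3.2256 = 22.2 days
Therefore the irrigation interval = 22.2 days.


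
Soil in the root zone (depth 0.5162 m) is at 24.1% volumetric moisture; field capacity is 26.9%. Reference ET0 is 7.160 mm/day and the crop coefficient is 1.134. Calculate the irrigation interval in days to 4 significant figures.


Approach: apply soil-water budget scheduling, SMD = (FC-theta)/100*depth*1000; ETc = ET0*Kc; interval = SMD/ETc.
Step 1 — soil moisture deficit:
  SMD = (26.9 - 24.1)/100 * 0.5162 * 1000 = 14.4536 mm
Step 2 — daily crop ET (ETc = ET0*Kc):
  ETc = 7.160 * 1.134 = 8.11944 mm/day
Step 3 — irrigation interval (SMD/ETc):
  interval = 14.4536 / 8.11944 = 1.780 days
Therefore the irrigation interval = 1.780 days.


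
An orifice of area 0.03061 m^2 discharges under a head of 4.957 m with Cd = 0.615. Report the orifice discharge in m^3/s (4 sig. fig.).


Approach: apply the orifice equation, Q = Cd*A*sqrt(2*g*h).
Q = 0.615 * 0.03061 * sqrt(2*9.81*4.957) = 0.1857 m^3/s
Therefore the orifice discharge = 0.1857 m^3/s.


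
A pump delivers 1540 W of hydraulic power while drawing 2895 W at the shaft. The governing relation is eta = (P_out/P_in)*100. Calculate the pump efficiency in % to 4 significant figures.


eta = (1540 / 2895) * 100 = 53.20 %
Therefore the pump efficiency = 53.20 %.


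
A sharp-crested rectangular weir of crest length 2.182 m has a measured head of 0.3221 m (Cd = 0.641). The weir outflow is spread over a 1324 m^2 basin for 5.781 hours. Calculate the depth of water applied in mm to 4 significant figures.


Approach: apply the rectangular weir equation with a volume-to-depth conversion, Q = (2/3)*Cd*L*sqrt(2g)*H^1.5; d = Q*t/A * 1000.
Step 1 — weir discharge:
  Q = (2/3)*0.641*2.182*sqrt(2*9.81)*0.3221^1.5 = 0.755018 m^3/s
Step 2 — volume: V = 0.755018 * 5.781*3600 = 15713.1 m^3
Step 3 — depth: d = V/A * 1000 = 15713.1/1324 * 1000 = 11870 mm
Therefore the depth of water applied = 11870 mm.


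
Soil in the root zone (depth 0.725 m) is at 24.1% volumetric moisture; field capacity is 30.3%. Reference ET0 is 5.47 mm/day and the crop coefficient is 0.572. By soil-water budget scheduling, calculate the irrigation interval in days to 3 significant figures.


Approach: apply soil-water budget scheduling, SMD = (FC-theta)/100*depth*1000; ETc = ET0*Kc; interval = SMD/ETc.
Step 1 — soil moisture deficit:
  SMD = (30.3 - 24.1)/100 * 0.725 * 1000 = 44.950 mm
Step 2 — daily crop ET (ETc = ET0*Kc):
  ETc = 5.47 * 0.572 = 3.1288 mm/day
Step 3 — irrigation interval (SMD/ETc):
  interval = 44.950 / 3.1288 = 14.4 days
Therefore the irrigation interval = 14.4 days.


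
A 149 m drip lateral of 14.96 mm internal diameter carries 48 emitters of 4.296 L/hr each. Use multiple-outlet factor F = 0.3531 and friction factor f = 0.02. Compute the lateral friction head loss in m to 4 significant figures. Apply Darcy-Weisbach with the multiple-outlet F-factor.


Approach: apply Darcy-Weisbach with the multiple-outlet F-factor, Q = n*q/(3600*1000) m^3/s; v = Q/A; hf = F*f*(L/D)*(v^2/(2g)).
Q = 48*4.296/(3600*1000) = 5.72800e-05 m^3/s
A = pi*(14.96e-3/2)^2 = 1.75773e-04 m^2, so v = Q/A = 0.325874 m/s
hf = 0.3531*0.02*(149/0.01496)*(0.325874^2/(2*9.81)) = 0.3807 m
Therefore the lateral friction head loss = 0.3807 m.


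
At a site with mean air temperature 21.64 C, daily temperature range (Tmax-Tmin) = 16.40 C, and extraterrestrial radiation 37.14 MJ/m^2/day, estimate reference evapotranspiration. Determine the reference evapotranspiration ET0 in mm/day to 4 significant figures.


Approach: apply the Hargreaves-Samani method, ET0 = 0.0023*(Tmean+17.8)*sqrt(Tmax-Tmin)*0.408*Ra.
ET0 = 0.0023*(21.64+17.8)*sqrt(16.40)*0.408*37.14 = 5.567 mm/day
Therefore the reference evapotranspiration ET0 = 5.567 mm/day.


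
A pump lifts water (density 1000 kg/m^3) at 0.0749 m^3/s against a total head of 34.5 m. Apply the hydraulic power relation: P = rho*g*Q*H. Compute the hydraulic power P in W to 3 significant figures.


P = 1000 * 9.81 * 0.0749 * 34.5 = 25300 W
Therefore the hydraulic power P = 25300 W.


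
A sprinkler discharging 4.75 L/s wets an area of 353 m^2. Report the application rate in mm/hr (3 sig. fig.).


Approach: apply the application rate relation, rate = (Q/A)*3600.
rate = (4.75 / 353) * 3600 = 48.4 mm/hr
Therefore the application rate = 48.4 mm/hr.


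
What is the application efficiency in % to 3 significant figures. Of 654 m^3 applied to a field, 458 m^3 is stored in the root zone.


Approach: apply the application efficiency ratio, Ea = (stored/applied)*100.
Ea = (458/654)*100 = 70.0 %
Therefore the application efficiency = 70.0 %.


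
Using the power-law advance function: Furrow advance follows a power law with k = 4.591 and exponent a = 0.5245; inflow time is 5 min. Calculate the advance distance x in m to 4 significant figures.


Approach: apply the power-law advance function, x = k*t^a.
x = 4.591 * 5^0.5245 = 10.68 m
Therefore the advance distance x = 10.68 m.


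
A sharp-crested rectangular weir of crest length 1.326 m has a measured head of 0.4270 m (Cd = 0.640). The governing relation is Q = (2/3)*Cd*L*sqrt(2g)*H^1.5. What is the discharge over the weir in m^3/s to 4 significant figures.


Q = (2/3)*0.640*1.326*sqrt(2*9.81)*0.4270^1.5 = 0.6992 m^3/s
Therefore the discharge over the weir = 0.6992 m^3/s.


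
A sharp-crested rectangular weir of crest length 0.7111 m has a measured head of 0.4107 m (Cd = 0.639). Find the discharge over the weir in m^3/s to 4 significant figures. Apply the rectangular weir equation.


Approach: apply the rectangular weir equation, Q = (2/3)*Cd*L*sqrt(2g)*H^1.5.
Q = (2/3)*0.639*0.7111*sqrt(2*9.81)*0.4107^1.5 = 0.3532 m^3/s
Therefore the discharge over the weir = 0.3532 m^3/s.


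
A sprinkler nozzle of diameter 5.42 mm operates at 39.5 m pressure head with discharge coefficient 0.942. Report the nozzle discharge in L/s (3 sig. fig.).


Approach: apply the orifice equation, Q = Cd*A*sqrt(2*g*h), A = pi*(d/2)^2.
A = pi*(5.42e-3/2)^2 = 2.3072e-05 m^2
Q = 0.942 * 2.3072e-05 * sqrt(2*9.81*39.5) * 1000 = 0.605 L/s
Therefore the nozzle discharge = 0.605 L/s.


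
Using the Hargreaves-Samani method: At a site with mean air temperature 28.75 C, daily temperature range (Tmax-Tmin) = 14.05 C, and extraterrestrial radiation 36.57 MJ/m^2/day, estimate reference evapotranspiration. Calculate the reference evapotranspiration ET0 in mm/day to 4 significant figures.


Approach: apply the Hargreaves-Samani method, ET0 = 0.0023*(Tmean+17.8)*sqrt(Tmax-Tmin)*0.408*Ra.
ET0 = 0.0023*(28.75+17.8)*sqrt(14.05)*0.408*36.57 = 5.988 mm/day
Therefore the reference evapotranspiration ET0 = 5.988 mm/day.


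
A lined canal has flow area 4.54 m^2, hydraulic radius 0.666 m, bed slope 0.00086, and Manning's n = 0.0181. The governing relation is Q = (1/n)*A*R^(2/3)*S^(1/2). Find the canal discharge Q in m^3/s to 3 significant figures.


Q = (1/0.0181) * 4.54 * 0.666^(2/3) * 0.00086^(1/2) = 5.61 m^3/s
Therefore the canal discharge Q = 5.61 m^3/s.


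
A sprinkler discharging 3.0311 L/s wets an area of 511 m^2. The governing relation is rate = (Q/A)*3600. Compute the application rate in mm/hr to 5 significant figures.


rate = (3.0311 / 511) * 3600 = 21.354 mm/hr
Therefore the application rate = 21.354 mm/hr.


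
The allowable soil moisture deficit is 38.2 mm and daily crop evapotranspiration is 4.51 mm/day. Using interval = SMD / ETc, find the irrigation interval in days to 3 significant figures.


interval = 38.2 / 4.51 = 8.47 days
Therefore the irrigation interval = 8.47 days.


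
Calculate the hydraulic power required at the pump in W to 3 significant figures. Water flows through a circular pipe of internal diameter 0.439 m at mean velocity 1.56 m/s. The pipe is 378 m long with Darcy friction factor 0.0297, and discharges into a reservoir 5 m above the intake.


Approach: apply continuity + Darcy-Weisbach + hydraulic power, Q = A*v; hf = f*(L/D)*(v^2/(2g)); H = static + hf; P = rho*g*Q*H.
Step 1 — flow rate (continuity, Q = A*v):
  A = pi*(0.439/2)^2 = 0.15136 m^2
  Q = 0.15136 * 1.56 = 0.23613 m^3/s
Step 2 — friction head loss (Darcy-Weisbach):
  hf = 0.0297 * (378/0.439) * (1.56^2 / (2*9.81))
  hf = 3.1720 m
Step 3 — total head: H = 5 + 3.1720 = 8.1720 m
Step 4 — hydraulic power (P = rho*g*Q*H):
  P = 1000 * 9.81 * 0.23613 * 8.1720 = 18900 W
Therefore the hydraulic power required at the pump = 18900 W.


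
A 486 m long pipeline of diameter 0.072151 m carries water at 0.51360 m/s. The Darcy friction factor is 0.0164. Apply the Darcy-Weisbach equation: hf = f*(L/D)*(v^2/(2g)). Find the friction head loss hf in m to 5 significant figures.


hf = 0.0164 * (486/0.072151) * (0.51360^2 / (2*9.81))
hf = 1.4852 m
Therefore the friction head loss hf = 1.4852 m.


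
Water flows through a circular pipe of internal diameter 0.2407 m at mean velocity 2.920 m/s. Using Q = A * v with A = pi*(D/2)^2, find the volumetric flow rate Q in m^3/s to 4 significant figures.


A = pi*(0.2407/2)^2 = 0.0455032 m^2
Q = 0.0455032 * 2.920 = 0.1329 m^3/s
Therefore the volumetric flow rate Q = 0.1329 m^3/s.


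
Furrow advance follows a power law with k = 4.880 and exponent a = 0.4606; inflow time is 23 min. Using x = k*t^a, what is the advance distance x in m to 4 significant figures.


x = 4.880 * 23^0.4606 = 20.68 m
Therefore the advance distance x = 20.68 m.


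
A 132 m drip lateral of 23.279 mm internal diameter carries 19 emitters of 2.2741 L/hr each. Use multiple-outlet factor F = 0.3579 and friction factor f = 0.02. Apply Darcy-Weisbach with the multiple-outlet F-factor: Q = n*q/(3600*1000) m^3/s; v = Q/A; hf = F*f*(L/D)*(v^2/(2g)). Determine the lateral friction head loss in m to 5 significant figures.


Q = 19*2.2741/(3600*1000) = 1.200219e-05 m^3/s
A = pi*(23.279e-3/2)^2 = 4.256166e-04 m^2, so v = Q/A = 0.02819955 m/s
hf = 0.3579*0.02*(132/0.023279)*(0.02819955^2/(2*9.81)) = 0.0016451 m
Therefore the lateral friction head loss = 0.0016451 m.


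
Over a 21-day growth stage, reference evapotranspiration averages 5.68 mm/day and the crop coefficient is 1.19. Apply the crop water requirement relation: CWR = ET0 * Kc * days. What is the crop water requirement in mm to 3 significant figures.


CWR = 5.68 * 1.19 * 21 = 142 mm
Therefore the crop water requirement = 142 mm.


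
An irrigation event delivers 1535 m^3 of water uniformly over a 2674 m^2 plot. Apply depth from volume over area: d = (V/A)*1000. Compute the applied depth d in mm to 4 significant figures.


d = (1535 / 2674) * 1000 = 574.0 mm
Therefore the applied depth d = 574.0 mm.


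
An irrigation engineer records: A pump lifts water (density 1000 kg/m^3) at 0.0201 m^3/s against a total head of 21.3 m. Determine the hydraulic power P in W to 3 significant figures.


Approach: apply the hydraulic power relation, P = rho*g*Q*H.
P = 1000 * 9.81 * 0.0201 * 21.3 = 4200 W
Therefore the hydraulic power P = 4200 W.


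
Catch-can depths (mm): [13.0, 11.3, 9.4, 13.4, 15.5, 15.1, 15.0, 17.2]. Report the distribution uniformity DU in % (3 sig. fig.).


Approach: apply the low-quarter distribution uniformity, DU = (mean of lowest quarter of readings / overall mean)*100.
sorted lowest 2 of 8: [9.4, 11.3] -> mean = 10.350 mm
overall mean = 13.738 mm
DU = (10.350/13.738)*100 = 75.3 %
Therefore the distribution uniformity DU = 75.3 %.


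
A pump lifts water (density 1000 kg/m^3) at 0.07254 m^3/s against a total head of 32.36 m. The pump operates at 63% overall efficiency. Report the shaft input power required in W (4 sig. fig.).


Approach: apply hydraulic power then efficiency conversion, P = rho*g*Q*H; P_in = P/eta.
Step 1 — hydraulic power (P = rho*g*Q*H):
  P = 1000 * 9.81 * 0.07254 * 32.36 = 23027.9 W
Step 2 — input power: P_in = P/eta = 23027.9 / 0.63 = 36550 W
Therefore the shaft input power required = 36550 W.


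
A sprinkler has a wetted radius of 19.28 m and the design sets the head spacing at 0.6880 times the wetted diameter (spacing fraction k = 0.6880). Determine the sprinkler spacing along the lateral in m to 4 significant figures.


Approach: apply the sprinkler spacing rule (spacing as a fraction of wetted diameter), S = k*(2*R).
S = 0.6880 * (2 * 19.28) = 26.53 m
Therefore the sprinkler spacing along the lateral = 26.53 m.


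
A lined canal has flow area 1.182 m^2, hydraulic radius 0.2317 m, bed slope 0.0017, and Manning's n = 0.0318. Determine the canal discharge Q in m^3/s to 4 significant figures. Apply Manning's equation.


Approach: apply Manning's equation, Q = (1/n)*A*R^(2/3)*S^(1/2).
Q = (1/0.0318) * 1.182 * 0.2317^(2/3) * 0.0017^(1/2) = 0.5781 m^3/s
Therefore the canal discharge Q = 0.5781 m^3/s.


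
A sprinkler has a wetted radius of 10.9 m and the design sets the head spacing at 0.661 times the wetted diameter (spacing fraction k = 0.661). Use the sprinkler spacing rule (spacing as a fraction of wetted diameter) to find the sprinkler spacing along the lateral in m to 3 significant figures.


Approach: apply the sprinkler spacing rule (spacing as a fraction of wetted diameter), S = k*(2*R).
S = 0.661 * (2 * 10.9) = 14.4 m
Therefore the sprinkler spacing along the lateral = 14.4 m.


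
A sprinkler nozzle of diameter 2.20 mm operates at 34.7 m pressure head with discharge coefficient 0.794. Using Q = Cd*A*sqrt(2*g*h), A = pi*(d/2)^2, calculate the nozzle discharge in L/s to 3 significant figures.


A = pi*(2.20e-3/2)^2 = 3.8013e-06 m^2
Q = 0.794 * 3.8013e-06 * sqrt(2*9.81*34.7) * 1000 = 0.0788 L/s
Therefore the nozzle discharge = 0.0788 L/s.


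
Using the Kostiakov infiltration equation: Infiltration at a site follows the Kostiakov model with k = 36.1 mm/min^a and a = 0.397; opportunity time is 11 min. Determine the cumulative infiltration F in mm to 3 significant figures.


Approach: apply the Kostiakov infiltration equation, F = k*t^a.
F = 36.1 * 11^0.397 = 93.5 mm
Therefore the cumulative infiltration F = 93.5 mm.


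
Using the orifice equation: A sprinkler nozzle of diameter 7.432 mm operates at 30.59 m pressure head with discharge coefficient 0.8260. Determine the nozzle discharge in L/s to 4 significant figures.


Approach: apply the orifice equation, Q = Cd*A*sqrt(2*g*h), A = pi*(d/2)^2.
A = pi*(7.432e-3/2)^2 = 4.33812e-05 m^2
Q = 0.8260 * 4.33812e-05 * sqrt(2*9.81*30.59) * 1000 = 0.8779 L/s
Therefore the nozzle discharge = 0.8779 L/s.


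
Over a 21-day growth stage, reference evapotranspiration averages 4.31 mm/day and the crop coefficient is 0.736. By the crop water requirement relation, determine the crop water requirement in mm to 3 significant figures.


Approach: apply the crop water requirement relation, CWR = ET0 * Kc * days.
CWR = 4.31 * 0.736 * 21 = 66.6 mm
Therefore the crop water requirement = 66.6 mm.


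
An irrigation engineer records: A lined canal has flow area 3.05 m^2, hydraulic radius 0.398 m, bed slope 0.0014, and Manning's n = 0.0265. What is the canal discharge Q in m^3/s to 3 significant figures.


Approach: apply Manning's equation, Q = (1/n)*A*R^(2/3)*S^(1/2).
Q = (1/0.0265) * 3.05 * 0.398^(2/3) * 0.0014^(1/2) = 2.33 m^3/s
Therefore the canal discharge Q = 2.33 m^3/s.


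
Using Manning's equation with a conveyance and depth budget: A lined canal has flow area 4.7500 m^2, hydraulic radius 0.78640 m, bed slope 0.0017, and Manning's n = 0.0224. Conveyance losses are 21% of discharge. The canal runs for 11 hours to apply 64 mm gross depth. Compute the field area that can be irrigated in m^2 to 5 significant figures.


Approach: apply Manning's equation with a conveyance and depth budget, Q = (1/n)*A*R^(2/3)*S^(1/2); Q_field = Q*(1-loss); Area = Q_field*t/(d/1000).
Step 1 — canal discharge (Manning's equation):
  Q = (1/0.0224) * 4.7500 * 0.78640^(2/3) * 0.0017^(1/2) = 7.449019 m^3/s
Step 2 — delivered flow: Q_field = 7.449019*(1 - 21/100) = 5.884725 m^3/s
Step 3 — volume delivered: V = 5.884725 * 11*3600 = 233035.1 m^3
Step 4 — area served: A = V / (depth/1000) = 233035.1 / 0.064 = 3641200 m^2
Therefore the field area that can be irrigated = 3641200 m^2.


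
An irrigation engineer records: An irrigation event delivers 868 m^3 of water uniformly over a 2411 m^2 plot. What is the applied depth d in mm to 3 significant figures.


Approach: apply depth from volume over area, d = (V/A)*1000.
d = (868 / 2411) * 1000 = 360 mm
Therefore the applied depth d = 360 mm.


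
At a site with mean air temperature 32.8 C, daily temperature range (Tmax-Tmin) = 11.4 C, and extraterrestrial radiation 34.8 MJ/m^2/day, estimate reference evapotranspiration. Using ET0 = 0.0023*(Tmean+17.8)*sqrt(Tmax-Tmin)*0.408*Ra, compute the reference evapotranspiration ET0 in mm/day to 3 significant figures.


ET0 = 0.0023*(32.8+17.8)*sqrt(11.4)*0.408*34.8 = 5.58 mm/day
Therefore the reference evapotranspiration ET0 = 5.58 mm/day.


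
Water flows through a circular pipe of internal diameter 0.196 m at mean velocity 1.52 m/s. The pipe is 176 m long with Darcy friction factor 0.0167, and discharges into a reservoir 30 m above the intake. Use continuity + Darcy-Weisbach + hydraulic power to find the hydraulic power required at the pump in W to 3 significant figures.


Approach: apply continuity + Darcy-Weisbach + hydraulic power, Q = A*v; hf = f*(L/D)*(v^2/(2g)); H = static + hf; P = rho*g*Q*H.
Step 1 — flow rate (continuity, Q = A*v):
  A = pi*(0.196/2)^2 = 0.030172 m^2
  Q = 0.030172 * 1.52 = 0.045861 m^3/s
Step 2 — friction head loss (Darcy-Weisbach):
  hf = 0.0167 * (176/0.196) * (1.52^2 / (2*9.81))
  hf = 1.7659 m
Step 3 — total head: H = 30 + 1.7659 = 31.766 m
Step 4 — hydraulic power (P = rho*g*Q*H):
  P = 1000 * 9.81 * 0.045861 * 31.766 = 14300 W
Therefore the hydraulic power required at the pump = 14300 W.
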